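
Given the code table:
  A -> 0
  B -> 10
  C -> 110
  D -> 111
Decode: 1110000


Decoding:
111 -> D
0 -> A
0 -> A
0 -> A
0 -> A


Result: DAAAA


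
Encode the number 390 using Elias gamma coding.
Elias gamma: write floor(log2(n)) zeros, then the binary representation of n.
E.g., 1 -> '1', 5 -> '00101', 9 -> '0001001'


num_bits = floor(log2(390)) + 1 = 9
leading_zeros = num_bits - 1 = 8
binary(390) = 110000110

Elias gamma(390) = '00000000' + '110000110' = 00000000110000110 (17 bits)


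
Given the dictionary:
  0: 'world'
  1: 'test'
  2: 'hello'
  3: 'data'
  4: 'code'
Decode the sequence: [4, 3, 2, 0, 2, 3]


Look up each index in the dictionary:
  4 -> 'code'
  3 -> 'data'
  2 -> 'hello'
  0 -> 'world'
  2 -> 'hello'
  3 -> 'data'

Decoded: "code data hello world hello data"


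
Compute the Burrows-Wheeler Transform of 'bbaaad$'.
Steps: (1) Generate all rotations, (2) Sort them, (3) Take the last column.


Rotations (sorted):
  0: $bbaaad -> last char: d
  1: aaad$bb -> last char: b
  2: aad$bba -> last char: a
  3: ad$bbaa -> last char: a
  4: baaad$b -> last char: b
  5: bbaaad$ -> last char: $
  6: d$bbaaa -> last char: a


BWT = dbaab$a


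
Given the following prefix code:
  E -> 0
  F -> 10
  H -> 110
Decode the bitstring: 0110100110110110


Decoding step by step:
Bits 0 -> E
Bits 110 -> H
Bits 10 -> F
Bits 0 -> E
Bits 110 -> H
Bits 110 -> H
Bits 110 -> H


Decoded message: EHFEHHH


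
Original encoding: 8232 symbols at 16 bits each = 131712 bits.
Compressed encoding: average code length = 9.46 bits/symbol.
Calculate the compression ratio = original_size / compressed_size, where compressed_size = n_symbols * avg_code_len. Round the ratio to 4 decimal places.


original_size = n_symbols * orig_bits = 8232 * 16 = 131712 bits
compressed_size = n_symbols * avg_code_len = 8232 * 9.46 = 77874.72 bits
ratio = original_size / compressed_size = 131712 / 77874.72 = 1.6913

Compression ratio = 1.6913


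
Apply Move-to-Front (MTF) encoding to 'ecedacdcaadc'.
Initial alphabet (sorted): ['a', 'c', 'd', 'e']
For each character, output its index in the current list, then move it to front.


MTF encoding:
'e': index 3 in ['a', 'c', 'd', 'e'] -> ['e', 'a', 'c', 'd']
'c': index 2 in ['e', 'a', 'c', 'd'] -> ['c', 'e', 'a', 'd']
'e': index 1 in ['c', 'e', 'a', 'd'] -> ['e', 'c', 'a', 'd']
'd': index 3 in ['e', 'c', 'a', 'd'] -> ['d', 'e', 'c', 'a']
'a': index 3 in ['d', 'e', 'c', 'a'] -> ['a', 'd', 'e', 'c']
'c': index 3 in ['a', 'd', 'e', 'c'] -> ['c', 'a', 'd', 'e']
'd': index 2 in ['c', 'a', 'd', 'e'] -> ['d', 'c', 'a', 'e']
'c': index 1 in ['d', 'c', 'a', 'e'] -> ['c', 'd', 'a', 'e']
'a': index 2 in ['c', 'd', 'a', 'e'] -> ['a', 'c', 'd', 'e']
'a': index 0 in ['a', 'c', 'd', 'e'] -> ['a', 'c', 'd', 'e']
'd': index 2 in ['a', 'c', 'd', 'e'] -> ['d', 'a', 'c', 'e']
'c': index 2 in ['d', 'a', 'c', 'e'] -> ['c', 'd', 'a', 'e']


Output: [3, 2, 1, 3, 3, 3, 2, 1, 2, 0, 2, 2]


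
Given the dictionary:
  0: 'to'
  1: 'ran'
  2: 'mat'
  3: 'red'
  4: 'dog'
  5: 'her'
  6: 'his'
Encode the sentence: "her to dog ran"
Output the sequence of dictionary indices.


Look up each word in the dictionary:
  'her' -> 5
  'to' -> 0
  'dog' -> 4
  'ran' -> 1

Encoded: [5, 0, 4, 1]


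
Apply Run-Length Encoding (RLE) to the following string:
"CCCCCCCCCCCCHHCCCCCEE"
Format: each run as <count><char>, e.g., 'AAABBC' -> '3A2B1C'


Scanning runs left to right:
  i=0: run of 'C' x 12 -> '12C'
  i=12: run of 'H' x 2 -> '2H'
  i=14: run of 'C' x 5 -> '5C'
  i=19: run of 'E' x 2 -> '2E'

RLE = 12C2H5C2E


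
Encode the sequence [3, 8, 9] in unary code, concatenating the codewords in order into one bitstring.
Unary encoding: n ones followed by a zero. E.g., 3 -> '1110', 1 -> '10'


Encode each number as n ones followed by a terminating 0:
  3 -> 1110 (4 bits)
  8 -> 111111110 (9 bits)
  9 -> 1111111110 (10 bits)
Total length = 4 + 9 + 10 = 23 bits.

Unary([3, 8, 9]) = 11101111111101111111110 (23 bits)


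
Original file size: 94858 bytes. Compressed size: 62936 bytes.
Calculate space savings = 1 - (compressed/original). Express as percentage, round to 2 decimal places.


ratio = compressed/original = 62936/94858 = 0.663476
savings = 1 - ratio = 1 - 0.663476 = 0.336524
as a percentage: 0.336524 * 100 = 33.65%

Space savings = 1 - 62936/94858 = 33.65%


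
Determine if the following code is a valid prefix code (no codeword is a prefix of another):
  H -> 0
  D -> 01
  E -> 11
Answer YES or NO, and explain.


Checking each pair (does one codeword prefix another?):
  H='0' vs D='01': prefix -- VIOLATION

NO -- this is NOT a valid prefix code. H (0) is a prefix of D (01).


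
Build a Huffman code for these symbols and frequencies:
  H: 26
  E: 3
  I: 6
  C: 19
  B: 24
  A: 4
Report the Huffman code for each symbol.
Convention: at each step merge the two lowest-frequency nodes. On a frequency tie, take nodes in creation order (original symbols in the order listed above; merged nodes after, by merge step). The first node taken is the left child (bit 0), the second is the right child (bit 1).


Huffman tree construction:
Step 1: Merge E(3) + A(4) = 7
Step 2: Merge I(6) + (E+A)(7) = 13
Step 3: Merge (I+(E+A))(13) + C(19) = 32
Step 4: Merge B(24) + H(26) = 50
Step 5: Merge ((I+(E+A))+C)(32) + (B+H)(50) = 82
Read each symbol's code off the tree from the root (left child = 0, right child = 1).

Codes:
  H: 11 (length 2)
  E: 0010 (length 4)
  I: 000 (length 3)
  C: 01 (length 2)
  B: 10 (length 2)
  A: 0011 (length 4)
Average code length: 184/82 = 2.2439 bits/symbol


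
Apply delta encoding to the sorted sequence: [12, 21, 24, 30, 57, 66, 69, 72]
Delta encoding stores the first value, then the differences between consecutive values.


First value: 12
Deltas:
  21 - 12 = 9
  24 - 21 = 3
  30 - 24 = 6
  57 - 30 = 27
  66 - 57 = 9
  69 - 66 = 3
  72 - 69 = 3


Delta encoded: [12, 9, 3, 6, 27, 9, 3, 3]


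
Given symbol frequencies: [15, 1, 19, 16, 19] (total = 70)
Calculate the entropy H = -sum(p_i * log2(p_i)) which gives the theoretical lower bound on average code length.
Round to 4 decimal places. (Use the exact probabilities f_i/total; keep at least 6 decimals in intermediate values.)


Per-symbol terms -p_i * log2(p_i) with p_i = f_i/70:
  p = 15/70 = 0.214286: log2(p) = -2.222392, -p*log2(p) = 0.476227
  p = 1/70 = 0.014286: log2(p) = -6.129283, -p*log2(p) = 0.087561
  p = 19/70 = 0.271429: log2(p) = -1.881356, -p*log2(p) = 0.510654
  p = 16/70 = 0.228571: log2(p) = -2.129283, -p*log2(p) = 0.486693
  p = 19/70 = 0.271429: log2(p) = -1.881356, -p*log2(p) = 0.510654
H = 0.476227 + 0.087561 + 0.510654 + 0.486693 + 0.510654 = 2.071789

H = 2.0718 bits/symbol


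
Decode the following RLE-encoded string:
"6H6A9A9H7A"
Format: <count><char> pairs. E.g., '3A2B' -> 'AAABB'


Expanding each <count><char> pair:
  6H -> 'HHHHHH'
  6A -> 'AAAAAA'
  9A -> 'AAAAAAAAA'
  9H -> 'HHHHHHHHH'
  7A -> 'AAAAAAA'

Decoded = HHHHHHAAAAAAAAAAAAAAAHHHHHHHHHAAAAAAA


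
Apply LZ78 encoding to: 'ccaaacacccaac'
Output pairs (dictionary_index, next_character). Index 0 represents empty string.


LZ78 encoding steps:
Dictionary: {0: ''}
Step 1: w='' (idx 0), next='c' -> output (0, 'c'), add 'c' as idx 1
Step 2: w='c' (idx 1), next='a' -> output (1, 'a'), add 'ca' as idx 2
Step 3: w='' (idx 0), next='a' -> output (0, 'a'), add 'a' as idx 3
Step 4: w='a' (idx 3), next='c' -> output (3, 'c'), add 'ac' as idx 4
Step 5: w='ac' (idx 4), next='c' -> output (4, 'c'), add 'acc' as idx 5
Step 6: w='ca' (idx 2), next='a' -> output (2, 'a'), add 'caa' as idx 6
Step 7: w='c' (idx 1), end of input -> output (1, '')


Encoded: [(0, 'c'), (1, 'a'), (0, 'a'), (3, 'c'), (4, 'c'), (2, 'a'), (1, '')]


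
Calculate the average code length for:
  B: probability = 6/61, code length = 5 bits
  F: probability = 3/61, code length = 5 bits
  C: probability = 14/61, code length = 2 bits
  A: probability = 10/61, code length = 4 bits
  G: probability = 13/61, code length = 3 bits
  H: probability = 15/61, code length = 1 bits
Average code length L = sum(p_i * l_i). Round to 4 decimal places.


Weighted contributions p_i * l_i:
  B: (6/61) * 5 = 30/61
  F: (3/61) * 5 = 15/61
  C: (14/61) * 2 = 28/61
  A: (10/61) * 4 = 40/61
  G: (13/61) * 3 = 39/61
  H: (15/61) * 1 = 15/61
Sum = (30 + 15 + 28 + 40 + 39 + 15)/61 = 167/61

L = 167/61 = 2.7377 bits/symbol


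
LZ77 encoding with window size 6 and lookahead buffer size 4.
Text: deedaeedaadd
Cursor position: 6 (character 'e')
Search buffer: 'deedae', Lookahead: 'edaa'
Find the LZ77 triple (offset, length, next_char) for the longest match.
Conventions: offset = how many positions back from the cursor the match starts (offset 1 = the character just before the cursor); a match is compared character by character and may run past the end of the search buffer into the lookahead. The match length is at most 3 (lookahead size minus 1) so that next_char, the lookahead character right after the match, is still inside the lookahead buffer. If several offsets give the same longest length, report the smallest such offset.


Try each offset into the search buffer:
  offset=1 (pos 5, char 'e'): match length 1
  offset=2 (pos 4, char 'a'): match length 0
  offset=3 (pos 3, char 'd'): match length 0
  offset=4 (pos 2, char 'e'): match length 3
  offset=5 (pos 1, char 'e'): match length 1
  offset=6 (pos 0, char 'd'): match length 0
Longest match has length 3 at offset 4.
next_char = character at position 6 + 3 = 9 -> 'a'

Best match: offset=4, length=3 (matching 'eda' starting at position 2)
LZ77 triple: (4, 3, 'a')


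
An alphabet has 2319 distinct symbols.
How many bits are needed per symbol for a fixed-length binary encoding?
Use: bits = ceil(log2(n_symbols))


log2(2319) = 11.1793
Bracket: 2^11 = 2048 < 2319 <= 2^12 = 4096
So ceil(log2(2319)) = 12

bits = ceil(log2(2319)) = ceil(11.1793) = 12 bits


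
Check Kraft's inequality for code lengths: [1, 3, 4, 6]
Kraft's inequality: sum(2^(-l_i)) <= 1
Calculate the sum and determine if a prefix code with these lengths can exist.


Sum = 2^(-1) + 2^(-3) + 2^(-4) + 2^(-6)
    = 0.5 + 0.125 + 0.0625 + 0.015625
    = 45/64 = 0.703125
Since 0.703125 <= 1, Kraft's inequality IS satisfied.
A prefix code with these lengths CAN exist.

Kraft sum = 0.703125. Satisfied.


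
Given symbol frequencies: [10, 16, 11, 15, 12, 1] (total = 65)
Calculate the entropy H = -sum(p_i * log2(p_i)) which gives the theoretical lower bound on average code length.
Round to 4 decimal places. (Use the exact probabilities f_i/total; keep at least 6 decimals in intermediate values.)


Per-symbol terms -p_i * log2(p_i) with p_i = f_i/65:
  p = 10/65 = 0.153846: log2(p) = -2.700440, -p*log2(p) = 0.415452
  p = 16/65 = 0.246154: log2(p) = -2.022368, -p*log2(p) = 0.497814
  p = 11/65 = 0.169231: log2(p) = -2.562936, -p*log2(p) = 0.433728
  p = 15/65 = 0.230769: log2(p) = -2.115477, -p*log2(p) = 0.488187
  p = 12/65 = 0.184615: log2(p) = -2.437405, -p*log2(p) = 0.449983
  p = 1/65 = 0.015385: log2(p) = -6.022368, -p*log2(p) = 0.092652
H = 0.415452 + 0.497814 + 0.433728 + 0.488187 + 0.449983 + 0.092652 = 2.377816

H = 2.3778 bits/symbol


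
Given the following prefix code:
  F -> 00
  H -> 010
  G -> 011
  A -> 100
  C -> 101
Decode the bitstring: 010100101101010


Decoding step by step:
Bits 010 -> H
Bits 100 -> A
Bits 101 -> C
Bits 101 -> C
Bits 010 -> H


Decoded message: HACCH


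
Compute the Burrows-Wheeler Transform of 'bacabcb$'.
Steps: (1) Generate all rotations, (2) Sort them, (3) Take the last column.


Rotations (sorted):
  0: $bacabcb -> last char: b
  1: abcb$bac -> last char: c
  2: acabcb$b -> last char: b
  3: b$bacabc -> last char: c
  4: bacabcb$ -> last char: $
  5: bcb$baca -> last char: a
  6: cabcb$ba -> last char: a
  7: cb$bacab -> last char: b


BWT = bcbc$aab


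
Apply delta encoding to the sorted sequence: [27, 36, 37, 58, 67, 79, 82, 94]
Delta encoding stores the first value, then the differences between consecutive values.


First value: 27
Deltas:
  36 - 27 = 9
  37 - 36 = 1
  58 - 37 = 21
  67 - 58 = 9
  79 - 67 = 12
  82 - 79 = 3
  94 - 82 = 12


Delta encoded: [27, 9, 1, 21, 9, 12, 3, 12]


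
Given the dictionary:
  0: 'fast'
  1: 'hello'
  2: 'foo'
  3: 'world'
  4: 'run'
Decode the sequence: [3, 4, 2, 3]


Look up each index in the dictionary:
  3 -> 'world'
  4 -> 'run'
  2 -> 'foo'
  3 -> 'world'

Decoded: "world run foo world"


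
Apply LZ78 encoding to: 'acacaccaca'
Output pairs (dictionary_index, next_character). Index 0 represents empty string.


LZ78 encoding steps:
Dictionary: {0: ''}
Step 1: w='' (idx 0), next='a' -> output (0, 'a'), add 'a' as idx 1
Step 2: w='' (idx 0), next='c' -> output (0, 'c'), add 'c' as idx 2
Step 3: w='a' (idx 1), next='c' -> output (1, 'c'), add 'ac' as idx 3
Step 4: w='ac' (idx 3), next='c' -> output (3, 'c'), add 'acc' as idx 4
Step 5: w='ac' (idx 3), next='a' -> output (3, 'a'), add 'aca' as idx 5


Encoded: [(0, 'a'), (0, 'c'), (1, 'c'), (3, 'c'), (3, 'a')]


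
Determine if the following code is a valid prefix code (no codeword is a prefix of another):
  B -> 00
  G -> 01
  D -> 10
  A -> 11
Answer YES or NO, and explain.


Checking each pair (does one codeword prefix another?):
  B='00' vs G='01': no prefix
  B='00' vs D='10': no prefix
  B='00' vs A='11': no prefix
  G='01' vs B='00': no prefix
  G='01' vs D='10': no prefix
  G='01' vs A='11': no prefix
  D='10' vs B='00': no prefix
  D='10' vs G='01': no prefix
  D='10' vs A='11': no prefix
  A='11' vs B='00': no prefix
  A='11' vs G='01': no prefix
  A='11' vs D='10': no prefix
No violation found over all pairs.

YES -- this is a valid prefix code. No codeword is a prefix of any other codeword.


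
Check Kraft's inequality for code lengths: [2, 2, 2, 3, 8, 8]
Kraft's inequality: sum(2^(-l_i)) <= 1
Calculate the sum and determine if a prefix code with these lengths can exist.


Sum = 2^(-2) + 2^(-2) + 2^(-2) + 2^(-3) + 2^(-8) + 2^(-8)
    = 0.25 + 0.25 + 0.25 + 0.125 + 0.00390625 + 0.00390625
    = 226/256 = 0.8828125
Since 0.8828125 <= 1, Kraft's inequality IS satisfied.
A prefix code with these lengths CAN exist.

Kraft sum = 0.8828125. Satisfied.


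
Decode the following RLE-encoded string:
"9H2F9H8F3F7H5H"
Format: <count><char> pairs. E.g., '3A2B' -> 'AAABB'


Expanding each <count><char> pair:
  9H -> 'HHHHHHHHH'
  2F -> 'FF'
  9H -> 'HHHHHHHHH'
  8F -> 'FFFFFFFF'
  3F -> 'FFF'
  7H -> 'HHHHHHH'
  5H -> 'HHHHH'

Decoded = HHHHHHHHHFFHHHHHHHHHFFFFFFFFFFFHHHHHHHHHHHH


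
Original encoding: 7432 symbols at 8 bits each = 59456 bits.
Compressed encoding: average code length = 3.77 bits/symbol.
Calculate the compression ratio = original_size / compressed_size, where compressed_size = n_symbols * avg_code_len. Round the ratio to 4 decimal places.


original_size = n_symbols * orig_bits = 7432 * 8 = 59456 bits
compressed_size = n_symbols * avg_code_len = 7432 * 3.77 = 28018.64 bits
ratio = original_size / compressed_size = 59456 / 28018.64 = 2.122

Compression ratio = 2.122


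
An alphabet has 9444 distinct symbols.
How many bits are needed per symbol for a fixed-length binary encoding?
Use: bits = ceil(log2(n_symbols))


log2(9444) = 13.2052
Bracket: 2^13 = 8192 < 9444 <= 2^14 = 16384
So ceil(log2(9444)) = 14

bits = ceil(log2(9444)) = ceil(13.2052) = 14 bits


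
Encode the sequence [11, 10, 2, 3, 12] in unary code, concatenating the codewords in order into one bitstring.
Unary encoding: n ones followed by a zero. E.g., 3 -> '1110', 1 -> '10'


Encode each number as n ones followed by a terminating 0:
  11 -> 111111111110 (12 bits)
  10 -> 11111111110 (11 bits)
  2 -> 110 (3 bits)
  3 -> 1110 (4 bits)
  12 -> 1111111111110 (13 bits)
Total length = 12 + 11 + 3 + 4 + 13 = 43 bits.

Unary([11, 10, 2, 3, 12]) = 1111111111101111111111011011101111111111110 (43 bits)


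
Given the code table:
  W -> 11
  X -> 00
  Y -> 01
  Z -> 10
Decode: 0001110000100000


Decoding:
00 -> X
01 -> Y
11 -> W
00 -> X
00 -> X
10 -> Z
00 -> X
00 -> X


Result: XYWXXZXX


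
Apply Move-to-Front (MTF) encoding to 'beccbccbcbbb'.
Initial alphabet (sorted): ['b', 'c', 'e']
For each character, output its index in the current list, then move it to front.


MTF encoding:
'b': index 0 in ['b', 'c', 'e'] -> ['b', 'c', 'e']
'e': index 2 in ['b', 'c', 'e'] -> ['e', 'b', 'c']
'c': index 2 in ['e', 'b', 'c'] -> ['c', 'e', 'b']
'c': index 0 in ['c', 'e', 'b'] -> ['c', 'e', 'b']
'b': index 2 in ['c', 'e', 'b'] -> ['b', 'c', 'e']
'c': index 1 in ['b', 'c', 'e'] -> ['c', 'b', 'e']
'c': index 0 in ['c', 'b', 'e'] -> ['c', 'b', 'e']
'b': index 1 in ['c', 'b', 'e'] -> ['b', 'c', 'e']
'c': index 1 in ['b', 'c', 'e'] -> ['c', 'b', 'e']
'b': index 1 in ['c', 'b', 'e'] -> ['b', 'c', 'e']
'b': index 0 in ['b', 'c', 'e'] -> ['b', 'c', 'e']
'b': index 0 in ['b', 'c', 'e'] -> ['b', 'c', 'e']


Output: [0, 2, 2, 0, 2, 1, 0, 1, 1, 1, 0, 0]


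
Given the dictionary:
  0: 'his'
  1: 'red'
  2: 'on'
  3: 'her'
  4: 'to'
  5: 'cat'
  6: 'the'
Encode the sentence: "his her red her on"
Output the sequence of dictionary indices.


Look up each word in the dictionary:
  'his' -> 0
  'her' -> 3
  'red' -> 1
  'her' -> 3
  'on' -> 2

Encoded: [0, 3, 1, 3, 2]


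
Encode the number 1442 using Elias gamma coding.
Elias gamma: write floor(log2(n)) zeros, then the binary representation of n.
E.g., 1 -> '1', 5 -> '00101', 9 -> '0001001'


num_bits = floor(log2(1442)) + 1 = 11
leading_zeros = num_bits - 1 = 10
binary(1442) = 10110100010

Elias gamma(1442) = '0000000000' + '10110100010' = 000000000010110100010 (21 bits)


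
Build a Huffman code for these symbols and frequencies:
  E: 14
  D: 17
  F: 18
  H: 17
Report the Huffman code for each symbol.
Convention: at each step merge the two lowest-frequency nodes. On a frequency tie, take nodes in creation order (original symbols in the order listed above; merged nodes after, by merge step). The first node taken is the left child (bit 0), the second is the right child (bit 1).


Huffman tree construction:
Step 1: Merge E(14) + D(17) = 31
Step 2: Merge H(17) + F(18) = 35
Step 3: Merge (E+D)(31) + (H+F)(35) = 66
Read each symbol's code off the tree from the root (left child = 0, right child = 1).

Codes:
  E: 00 (length 2)
  D: 01 (length 2)
  F: 11 (length 2)
  H: 10 (length 2)
Average code length: 132/66 = 2.0000 bits/symbol


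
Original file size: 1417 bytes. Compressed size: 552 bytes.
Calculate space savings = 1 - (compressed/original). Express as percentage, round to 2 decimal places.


ratio = compressed/original = 552/1417 = 0.389555
savings = 1 - ratio = 1 - 0.389555 = 0.610445
as a percentage: 0.610445 * 100 = 61.04%

Space savings = 1 - 552/1417 = 61.04%


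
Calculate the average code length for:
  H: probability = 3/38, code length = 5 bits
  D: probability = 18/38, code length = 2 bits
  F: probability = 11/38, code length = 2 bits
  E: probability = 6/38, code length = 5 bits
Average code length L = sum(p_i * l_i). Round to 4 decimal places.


Weighted contributions p_i * l_i:
  H: (3/38) * 5 = 15/38
  D: (18/38) * 2 = 36/38
  F: (11/38) * 2 = 22/38
  E: (6/38) * 5 = 30/38
Sum = (15 + 36 + 22 + 30)/38 = 103/38

L = 103/38 = 2.7105 bits/symbol


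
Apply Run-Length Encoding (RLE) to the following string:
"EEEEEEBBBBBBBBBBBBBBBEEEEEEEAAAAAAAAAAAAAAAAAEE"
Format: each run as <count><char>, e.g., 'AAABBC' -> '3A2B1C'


Scanning runs left to right:
  i=0: run of 'E' x 6 -> '6E'
  i=6: run of 'B' x 15 -> '15B'
  i=21: run of 'E' x 7 -> '7E'
  i=28: run of 'A' x 17 -> '17A'
  i=45: run of 'E' x 2 -> '2E'

RLE = 6E15B7E17A2E


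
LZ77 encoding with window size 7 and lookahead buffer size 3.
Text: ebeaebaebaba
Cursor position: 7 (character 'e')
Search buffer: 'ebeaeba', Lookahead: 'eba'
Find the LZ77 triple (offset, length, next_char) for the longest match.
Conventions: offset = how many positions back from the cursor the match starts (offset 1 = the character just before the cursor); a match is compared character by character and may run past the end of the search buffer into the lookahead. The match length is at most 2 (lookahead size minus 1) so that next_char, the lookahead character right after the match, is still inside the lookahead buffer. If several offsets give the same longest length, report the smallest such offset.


Try each offset into the search buffer:
  offset=1 (pos 6, char 'a'): match length 0
  offset=2 (pos 5, char 'b'): match length 0
  offset=3 (pos 4, char 'e'): match length 2
  offset=4 (pos 3, char 'a'): match length 0
  offset=5 (pos 2, char 'e'): match length 1
  offset=6 (pos 1, char 'b'): match length 0
  offset=7 (pos 0, char 'e'): match length 2
Longest match has length 2, found at offsets 3, 7; take the smallest, offset 3.
next_char = character at position 7 + 2 = 9 -> 'a'

Best match: offset=3, length=2 (matching 'eb' starting at position 4)
LZ77 triple: (3, 2, 'a')


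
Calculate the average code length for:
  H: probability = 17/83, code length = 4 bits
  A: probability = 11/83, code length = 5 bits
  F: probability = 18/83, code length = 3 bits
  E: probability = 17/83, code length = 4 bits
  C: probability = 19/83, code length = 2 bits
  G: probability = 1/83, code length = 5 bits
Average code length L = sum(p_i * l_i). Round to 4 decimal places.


Weighted contributions p_i * l_i:
  H: (17/83) * 4 = 68/83
  A: (11/83) * 5 = 55/83
  F: (18/83) * 3 = 54/83
  E: (17/83) * 4 = 68/83
  C: (19/83) * 2 = 38/83
  G: (1/83) * 5 = 5/83
Sum = (68 + 55 + 54 + 68 + 38 + 5)/83 = 288/83

L = 288/83 = 3.4699 bits/symbol


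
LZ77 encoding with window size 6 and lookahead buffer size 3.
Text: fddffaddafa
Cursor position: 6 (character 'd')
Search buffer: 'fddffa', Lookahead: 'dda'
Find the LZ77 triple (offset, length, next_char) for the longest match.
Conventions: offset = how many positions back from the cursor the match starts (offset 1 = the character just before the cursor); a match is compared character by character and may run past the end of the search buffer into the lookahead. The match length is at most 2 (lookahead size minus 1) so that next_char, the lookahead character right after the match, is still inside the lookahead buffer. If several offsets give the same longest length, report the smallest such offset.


Try each offset into the search buffer:
  offset=1 (pos 5, char 'a'): match length 0
  offset=2 (pos 4, char 'f'): match length 0
  offset=3 (pos 3, char 'f'): match length 0
  offset=4 (pos 2, char 'd'): match length 1
  offset=5 (pos 1, char 'd'): match length 2
  offset=6 (pos 0, char 'f'): match length 0
Longest match has length 2 at offset 5.
next_char = character at position 6 + 2 = 8 -> 'a'

Best match: offset=5, length=2 (matching 'dd' starting at position 1)
LZ77 triple: (5, 2, 'a')


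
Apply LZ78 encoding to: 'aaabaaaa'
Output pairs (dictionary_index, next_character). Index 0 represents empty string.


LZ78 encoding steps:
Dictionary: {0: ''}
Step 1: w='' (idx 0), next='a' -> output (0, 'a'), add 'a' as idx 1
Step 2: w='a' (idx 1), next='a' -> output (1, 'a'), add 'aa' as idx 2
Step 3: w='' (idx 0), next='b' -> output (0, 'b'), add 'b' as idx 3
Step 4: w='aa' (idx 2), next='a' -> output (2, 'a'), add 'aaa' as idx 4
Step 5: w='a' (idx 1), end of input -> output (1, '')


Encoded: [(0, 'a'), (1, 'a'), (0, 'b'), (2, 'a'), (1, '')]


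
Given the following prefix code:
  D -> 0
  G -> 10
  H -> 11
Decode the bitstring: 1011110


Decoding step by step:
Bits 10 -> G
Bits 11 -> H
Bits 11 -> H
Bits 0 -> D


Decoded message: GHHD


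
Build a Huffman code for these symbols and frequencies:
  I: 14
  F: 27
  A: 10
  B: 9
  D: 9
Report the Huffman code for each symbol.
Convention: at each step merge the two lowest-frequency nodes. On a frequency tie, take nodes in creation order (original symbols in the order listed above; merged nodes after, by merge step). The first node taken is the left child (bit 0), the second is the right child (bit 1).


Huffman tree construction:
Step 1: Merge B(9) + D(9) = 18
Step 2: Merge A(10) + I(14) = 24
Step 3: Merge (B+D)(18) + (A+I)(24) = 42
Step 4: Merge F(27) + ((B+D)+(A+I))(42) = 69
Read each symbol's code off the tree from the root (left child = 0, right child = 1).

Codes:
  I: 111 (length 3)
  F: 0 (length 1)
  A: 110 (length 3)
  B: 100 (length 3)
  D: 101 (length 3)
Average code length: 153/69 = 2.2174 bits/symbol


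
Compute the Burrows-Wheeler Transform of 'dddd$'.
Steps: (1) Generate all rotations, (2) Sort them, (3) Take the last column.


Rotations (sorted):
  0: $dddd -> last char: d
  1: d$ddd -> last char: d
  2: dd$dd -> last char: d
  3: ddd$d -> last char: d
  4: dddd$ -> last char: $


BWT = dddd$


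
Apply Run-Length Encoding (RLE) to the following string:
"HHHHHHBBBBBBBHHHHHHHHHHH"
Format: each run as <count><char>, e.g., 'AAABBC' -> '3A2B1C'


Scanning runs left to right:
  i=0: run of 'H' x 6 -> '6H'
  i=6: run of 'B' x 7 -> '7B'
  i=13: run of 'H' x 11 -> '11H'

RLE = 6H7B11H


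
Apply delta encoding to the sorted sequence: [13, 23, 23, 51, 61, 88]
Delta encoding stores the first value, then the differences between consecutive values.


First value: 13
Deltas:
  23 - 13 = 10
  23 - 23 = 0
  51 - 23 = 28
  61 - 51 = 10
  88 - 61 = 27


Delta encoded: [13, 10, 0, 28, 10, 27]


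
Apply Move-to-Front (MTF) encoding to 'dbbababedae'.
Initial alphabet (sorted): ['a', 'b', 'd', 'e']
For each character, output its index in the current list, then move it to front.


MTF encoding:
'd': index 2 in ['a', 'b', 'd', 'e'] -> ['d', 'a', 'b', 'e']
'b': index 2 in ['d', 'a', 'b', 'e'] -> ['b', 'd', 'a', 'e']
'b': index 0 in ['b', 'd', 'a', 'e'] -> ['b', 'd', 'a', 'e']
'a': index 2 in ['b', 'd', 'a', 'e'] -> ['a', 'b', 'd', 'e']
'b': index 1 in ['a', 'b', 'd', 'e'] -> ['b', 'a', 'd', 'e']
'a': index 1 in ['b', 'a', 'd', 'e'] -> ['a', 'b', 'd', 'e']
'b': index 1 in ['a', 'b', 'd', 'e'] -> ['b', 'a', 'd', 'e']
'e': index 3 in ['b', 'a', 'd', 'e'] -> ['e', 'b', 'a', 'd']
'd': index 3 in ['e', 'b', 'a', 'd'] -> ['d', 'e', 'b', 'a']
'a': index 3 in ['d', 'e', 'b', 'a'] -> ['a', 'd', 'e', 'b']
'e': index 2 in ['a', 'd', 'e', 'b'] -> ['e', 'a', 'd', 'b']


Output: [2, 2, 0, 2, 1, 1, 1, 3, 3, 3, 2]


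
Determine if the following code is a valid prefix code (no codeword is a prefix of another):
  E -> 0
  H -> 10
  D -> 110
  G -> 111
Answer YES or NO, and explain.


Checking each pair (does one codeword prefix another?):
  E='0' vs H='10': no prefix
  E='0' vs D='110': no prefix
  E='0' vs G='111': no prefix
  H='10' vs E='0': no prefix
  H='10' vs D='110': no prefix
  H='10' vs G='111': no prefix
  D='110' vs E='0': no prefix
  D='110' vs H='10': no prefix
  D='110' vs G='111': no prefix
  G='111' vs E='0': no prefix
  G='111' vs H='10': no prefix
  G='111' vs D='110': no prefix
No violation found over all pairs.

YES -- this is a valid prefix code. No codeword is a prefix of any other codeword.


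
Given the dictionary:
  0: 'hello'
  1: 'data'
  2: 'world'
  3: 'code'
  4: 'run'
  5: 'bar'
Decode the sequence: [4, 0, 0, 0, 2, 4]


Look up each index in the dictionary:
  4 -> 'run'
  0 -> 'hello'
  0 -> 'hello'
  0 -> 'hello'
  2 -> 'world'
  4 -> 'run'

Decoded: "run hello hello hello world run"


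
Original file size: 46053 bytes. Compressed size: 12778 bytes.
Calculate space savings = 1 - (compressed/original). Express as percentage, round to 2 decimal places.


ratio = compressed/original = 12778/46053 = 0.277463
savings = 1 - ratio = 1 - 0.277463 = 0.722537
as a percentage: 0.722537 * 100 = 72.25%

Space savings = 1 - 12778/46053 = 72.25%


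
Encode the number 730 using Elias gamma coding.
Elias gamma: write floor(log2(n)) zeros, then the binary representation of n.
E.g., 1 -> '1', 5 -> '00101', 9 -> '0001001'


num_bits = floor(log2(730)) + 1 = 10
leading_zeros = num_bits - 1 = 9
binary(730) = 1011011010

Elias gamma(730) = '000000000' + '1011011010' = 0000000001011011010 (19 bits)


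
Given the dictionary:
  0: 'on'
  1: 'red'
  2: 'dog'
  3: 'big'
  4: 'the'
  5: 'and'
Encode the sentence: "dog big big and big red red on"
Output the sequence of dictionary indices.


Look up each word in the dictionary:
  'dog' -> 2
  'big' -> 3
  'big' -> 3
  'and' -> 5
  'big' -> 3
  'red' -> 1
  'red' -> 1
  'on' -> 0

Encoded: [2, 3, 3, 5, 3, 1, 1, 0]


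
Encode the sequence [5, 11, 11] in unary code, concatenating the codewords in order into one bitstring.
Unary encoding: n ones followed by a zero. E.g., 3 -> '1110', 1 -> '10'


Encode each number as n ones followed by a terminating 0:
  5 -> 111110 (6 bits)
  11 -> 111111111110 (12 bits)
  11 -> 111111111110 (12 bits)
Total length = 6 + 12 + 12 = 30 bits.

Unary([5, 11, 11]) = 111110111111111110111111111110 (30 bits)


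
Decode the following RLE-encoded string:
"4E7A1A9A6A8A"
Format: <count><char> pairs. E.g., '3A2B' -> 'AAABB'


Expanding each <count><char> pair:
  4E -> 'EEEE'
  7A -> 'AAAAAAA'
  1A -> 'A'
  9A -> 'AAAAAAAAA'
  6A -> 'AAAAAA'
  8A -> 'AAAAAAAA'

Decoded = EEEEAAAAAAAAAAAAAAAAAAAAAAAAAAAAAAA


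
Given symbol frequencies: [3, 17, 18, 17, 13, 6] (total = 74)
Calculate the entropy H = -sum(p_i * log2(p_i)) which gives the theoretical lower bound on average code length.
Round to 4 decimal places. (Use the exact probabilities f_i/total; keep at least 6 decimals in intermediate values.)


Per-symbol terms -p_i * log2(p_i) with p_i = f_i/74:
  p = 3/74 = 0.040541: log2(p) = -4.624491, -p*log2(p) = 0.187479
  p = 17/74 = 0.229730: log2(p) = -2.121991, -p*log2(p) = 0.487484
  p = 18/74 = 0.243243: log2(p) = -2.039528, -p*log2(p) = 0.496101
  p = 17/74 = 0.229730: log2(p) = -2.121991, -p*log2(p) = 0.487484
  p = 13/74 = 0.175676: log2(p) = -2.509014, -p*log2(p) = 0.440773
  p = 6/74 = 0.081081: log2(p) = -3.624491, -p*log2(p) = 0.293878
H = 0.187479 + 0.487484 + 0.496101 + 0.487484 + 0.440773 + 0.293878 = 2.393199

H = 2.3932 bits/symbol


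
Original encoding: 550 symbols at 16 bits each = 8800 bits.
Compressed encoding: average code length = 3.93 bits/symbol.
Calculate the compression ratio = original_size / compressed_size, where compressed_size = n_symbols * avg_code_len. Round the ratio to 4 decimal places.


original_size = n_symbols * orig_bits = 550 * 16 = 8800 bits
compressed_size = n_symbols * avg_code_len = 550 * 3.93 = 2161.5 bits
ratio = original_size / compressed_size = 8800 / 2161.5 = 4.0712

Compression ratio = 4.0712


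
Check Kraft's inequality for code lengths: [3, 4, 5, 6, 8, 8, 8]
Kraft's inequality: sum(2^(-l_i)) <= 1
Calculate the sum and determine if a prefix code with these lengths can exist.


Sum = 2^(-3) + 2^(-4) + 2^(-5) + 2^(-6) + 2^(-8) + 2^(-8) + 2^(-8)
    = 0.125 + 0.0625 + 0.03125 + 0.015625 + 0.00390625 + 0.00390625 + 0.00390625
    = 63/256 = 0.24609375
Since 0.24609375 <= 1, Kraft's inequality IS satisfied.
A prefix code with these lengths CAN exist.

Kraft sum = 0.24609375. Satisfied.


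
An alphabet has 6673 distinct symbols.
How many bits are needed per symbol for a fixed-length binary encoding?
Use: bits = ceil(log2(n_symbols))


log2(6673) = 12.7041
Bracket: 2^12 = 4096 < 6673 <= 2^13 = 8192
So ceil(log2(6673)) = 13

bits = ceil(log2(6673)) = ceil(12.7041) = 13 bits


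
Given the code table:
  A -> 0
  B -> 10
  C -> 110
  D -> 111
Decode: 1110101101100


Decoding:
111 -> D
0 -> A
10 -> B
110 -> C
110 -> C
0 -> A


Result: DABCCA


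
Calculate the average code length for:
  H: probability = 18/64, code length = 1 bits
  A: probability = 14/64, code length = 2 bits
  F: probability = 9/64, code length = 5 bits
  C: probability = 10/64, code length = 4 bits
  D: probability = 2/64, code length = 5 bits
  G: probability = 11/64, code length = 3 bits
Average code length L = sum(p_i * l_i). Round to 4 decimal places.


Weighted contributions p_i * l_i:
  H: (18/64) * 1 = 18/64
  A: (14/64) * 2 = 28/64
  F: (9/64) * 5 = 45/64
  C: (10/64) * 4 = 40/64
  D: (2/64) * 5 = 10/64
  G: (11/64) * 3 = 33/64
Sum = (18 + 28 + 45 + 40 + 10 + 33)/64 = 174/64

L = 174/64 = 2.7188 bits/symbol


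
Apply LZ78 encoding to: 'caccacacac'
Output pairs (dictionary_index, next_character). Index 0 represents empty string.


LZ78 encoding steps:
Dictionary: {0: ''}
Step 1: w='' (idx 0), next='c' -> output (0, 'c'), add 'c' as idx 1
Step 2: w='' (idx 0), next='a' -> output (0, 'a'), add 'a' as idx 2
Step 3: w='c' (idx 1), next='c' -> output (1, 'c'), add 'cc' as idx 3
Step 4: w='a' (idx 2), next='c' -> output (2, 'c'), add 'ac' as idx 4
Step 5: w='ac' (idx 4), next='a' -> output (4, 'a'), add 'aca' as idx 5
Step 6: w='c' (idx 1), end of input -> output (1, '')


Encoded: [(0, 'c'), (0, 'a'), (1, 'c'), (2, 'c'), (4, 'a'), (1, '')]


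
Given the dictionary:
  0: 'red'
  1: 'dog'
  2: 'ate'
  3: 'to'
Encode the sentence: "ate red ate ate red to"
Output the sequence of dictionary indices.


Look up each word in the dictionary:
  'ate' -> 2
  'red' -> 0
  'ate' -> 2
  'ate' -> 2
  'red' -> 0
  'to' -> 3

Encoded: [2, 0, 2, 2, 0, 3]


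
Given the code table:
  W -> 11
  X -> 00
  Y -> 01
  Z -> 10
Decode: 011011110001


Decoding:
01 -> Y
10 -> Z
11 -> W
11 -> W
00 -> X
01 -> Y


Result: YZWWXY


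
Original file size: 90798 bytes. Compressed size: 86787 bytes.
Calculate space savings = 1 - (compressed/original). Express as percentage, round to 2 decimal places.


ratio = compressed/original = 86787/90798 = 0.955825
savings = 1 - ratio = 1 - 0.955825 = 0.044175
as a percentage: 0.044175 * 100 = 4.42%

Space savings = 1 - 86787/90798 = 4.42%


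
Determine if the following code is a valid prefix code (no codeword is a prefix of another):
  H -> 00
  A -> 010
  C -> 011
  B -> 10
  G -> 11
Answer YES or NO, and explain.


Checking each pair (does one codeword prefix another?):
  H='00' vs A='010': no prefix
  H='00' vs C='011': no prefix
  H='00' vs B='10': no prefix
  H='00' vs G='11': no prefix
  A='010' vs H='00': no prefix
  A='010' vs C='011': no prefix
  A='010' vs B='10': no prefix
  A='010' vs G='11': no prefix
  C='011' vs H='00': no prefix
  C='011' vs A='010': no prefix
  C='011' vs B='10': no prefix
  C='011' vs G='11': no prefix
  B='10' vs H='00': no prefix
  B='10' vs A='010': no prefix
  B='10' vs C='011': no prefix
  B='10' vs G='11': no prefix
  G='11' vs H='00': no prefix
  G='11' vs A='010': no prefix
  G='11' vs C='011': no prefix
  G='11' vs B='10': no prefix
No violation found over all pairs.

YES -- this is a valid prefix code. No codeword is a prefix of any other codeword.


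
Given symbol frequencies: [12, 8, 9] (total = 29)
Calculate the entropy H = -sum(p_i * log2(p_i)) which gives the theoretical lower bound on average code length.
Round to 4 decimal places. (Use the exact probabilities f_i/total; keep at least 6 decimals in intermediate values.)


Per-symbol terms -p_i * log2(p_i) with p_i = f_i/29:
  p = 12/29 = 0.413793: log2(p) = -1.273018, -p*log2(p) = 0.526766
  p = 8/29 = 0.275862: log2(p) = -1.857981, -p*log2(p) = 0.512546
  p = 9/29 = 0.310345: log2(p) = -1.688056, -p*log2(p) = 0.523879
H = 0.526766 + 0.512546 + 0.523879 = 1.563191

H = 1.5632 bits/symbol


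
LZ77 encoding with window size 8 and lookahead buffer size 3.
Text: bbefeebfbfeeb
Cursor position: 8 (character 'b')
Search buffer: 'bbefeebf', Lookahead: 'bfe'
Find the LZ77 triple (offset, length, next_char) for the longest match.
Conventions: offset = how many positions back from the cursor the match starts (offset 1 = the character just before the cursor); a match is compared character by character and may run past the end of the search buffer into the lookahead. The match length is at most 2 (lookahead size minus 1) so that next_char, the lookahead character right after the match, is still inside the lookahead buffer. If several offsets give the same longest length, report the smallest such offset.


Try each offset into the search buffer:
  offset=1 (pos 7, char 'f'): match length 0
  offset=2 (pos 6, char 'b'): match length 2
  offset=3 (pos 5, char 'e'): match length 0
  offset=4 (pos 4, char 'e'): match length 0
  offset=5 (pos 3, char 'f'): match length 0
  offset=6 (pos 2, char 'e'): match length 0
  offset=7 (pos 1, char 'b'): match length 1
  offset=8 (pos 0, char 'b'): match length 1
Longest match has length 2 at offset 2.
next_char = character at position 8 + 2 = 10 -> 'e'

Best match: offset=2, length=2 (matching 'bf' starting at position 6)
LZ77 triple: (2, 2, 'e')


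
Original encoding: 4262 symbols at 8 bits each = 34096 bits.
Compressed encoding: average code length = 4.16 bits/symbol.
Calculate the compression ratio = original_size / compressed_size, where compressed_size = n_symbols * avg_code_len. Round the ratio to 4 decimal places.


original_size = n_symbols * orig_bits = 4262 * 8 = 34096 bits
compressed_size = n_symbols * avg_code_len = 4262 * 4.16 = 17729.92 bits
ratio = original_size / compressed_size = 34096 / 17729.92 = 1.9231

Compression ratio = 1.9231


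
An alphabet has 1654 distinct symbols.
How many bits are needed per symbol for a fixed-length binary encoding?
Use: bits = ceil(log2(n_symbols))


log2(1654) = 10.6917
Bracket: 2^10 = 1024 < 1654 <= 2^11 = 2048
So ceil(log2(1654)) = 11

bits = ceil(log2(1654)) = ceil(10.6917) = 11 bits


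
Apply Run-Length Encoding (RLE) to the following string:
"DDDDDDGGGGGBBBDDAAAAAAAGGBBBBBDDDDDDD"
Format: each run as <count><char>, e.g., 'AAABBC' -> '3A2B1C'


Scanning runs left to right:
  i=0: run of 'D' x 6 -> '6D'
  i=6: run of 'G' x 5 -> '5G'
  i=11: run of 'B' x 3 -> '3B'
  i=14: run of 'D' x 2 -> '2D'
  i=16: run of 'A' x 7 -> '7A'
  i=23: run of 'G' x 2 -> '2G'
  i=25: run of 'B' x 5 -> '5B'
  i=30: run of 'D' x 7 -> '7D'

RLE = 6D5G3B2D7A2G5B7D


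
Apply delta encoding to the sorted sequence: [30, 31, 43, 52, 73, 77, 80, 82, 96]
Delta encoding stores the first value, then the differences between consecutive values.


First value: 30
Deltas:
  31 - 30 = 1
  43 - 31 = 12
  52 - 43 = 9
  73 - 52 = 21
  77 - 73 = 4
  80 - 77 = 3
  82 - 80 = 2
  96 - 82 = 14


Delta encoded: [30, 1, 12, 9, 21, 4, 3, 2, 14]


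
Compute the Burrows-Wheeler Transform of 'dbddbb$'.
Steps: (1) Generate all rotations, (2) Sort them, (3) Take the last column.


Rotations (sorted):
  0: $dbddbb -> last char: b
  1: b$dbddb -> last char: b
  2: bb$dbdd -> last char: d
  3: bddbb$d -> last char: d
  4: dbb$dbd -> last char: d
  5: dbddbb$ -> last char: $
  6: ddbb$db -> last char: b


BWT = bbddd$b


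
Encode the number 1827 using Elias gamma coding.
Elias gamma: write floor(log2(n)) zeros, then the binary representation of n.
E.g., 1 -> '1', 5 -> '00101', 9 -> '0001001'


num_bits = floor(log2(1827)) + 1 = 11
leading_zeros = num_bits - 1 = 10
binary(1827) = 11100100011

Elias gamma(1827) = '0000000000' + '11100100011' = 000000000011100100011 (21 bits)


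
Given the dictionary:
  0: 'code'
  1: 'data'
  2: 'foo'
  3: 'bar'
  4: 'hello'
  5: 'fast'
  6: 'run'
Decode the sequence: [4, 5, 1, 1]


Look up each index in the dictionary:
  4 -> 'hello'
  5 -> 'fast'
  1 -> 'data'
  1 -> 'data'

Decoded: "hello fast data data"


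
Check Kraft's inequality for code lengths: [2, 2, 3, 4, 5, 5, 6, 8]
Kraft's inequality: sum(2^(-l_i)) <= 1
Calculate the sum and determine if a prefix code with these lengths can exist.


Sum = 2^(-2) + 2^(-2) + 2^(-3) + 2^(-4) + 2^(-5) + 2^(-5) + 2^(-6) + 2^(-8)
    = 0.25 + 0.25 + 0.125 + 0.0625 + 0.03125 + 0.03125 + 0.015625 + 0.00390625
    = 197/256 = 0.76953125
Since 0.76953125 <= 1, Kraft's inequality IS satisfied.
A prefix code with these lengths CAN exist.

Kraft sum = 0.76953125. Satisfied.


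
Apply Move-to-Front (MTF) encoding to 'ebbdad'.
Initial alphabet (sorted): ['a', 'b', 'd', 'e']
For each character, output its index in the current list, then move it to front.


MTF encoding:
'e': index 3 in ['a', 'b', 'd', 'e'] -> ['e', 'a', 'b', 'd']
'b': index 2 in ['e', 'a', 'b', 'd'] -> ['b', 'e', 'a', 'd']
'b': index 0 in ['b', 'e', 'a', 'd'] -> ['b', 'e', 'a', 'd']
'd': index 3 in ['b', 'e', 'a', 'd'] -> ['d', 'b', 'e', 'a']
'a': index 3 in ['d', 'b', 'e', 'a'] -> ['a', 'd', 'b', 'e']
'd': index 1 in ['a', 'd', 'b', 'e'] -> ['d', 'a', 'b', 'e']


Output: [3, 2, 0, 3, 3, 1]
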